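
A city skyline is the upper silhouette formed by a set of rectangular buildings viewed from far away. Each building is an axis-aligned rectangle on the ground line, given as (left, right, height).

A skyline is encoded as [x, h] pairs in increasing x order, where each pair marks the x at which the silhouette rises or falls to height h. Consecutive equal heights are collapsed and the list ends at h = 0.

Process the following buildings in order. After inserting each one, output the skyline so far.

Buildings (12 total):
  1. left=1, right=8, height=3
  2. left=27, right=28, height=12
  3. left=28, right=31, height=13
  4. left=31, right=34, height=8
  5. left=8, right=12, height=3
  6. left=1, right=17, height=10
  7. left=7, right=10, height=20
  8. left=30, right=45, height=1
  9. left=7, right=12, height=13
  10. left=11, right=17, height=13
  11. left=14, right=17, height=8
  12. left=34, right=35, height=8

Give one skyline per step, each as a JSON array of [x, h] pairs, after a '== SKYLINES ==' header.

== SKYLINES ==
[[1,3],[8,0]]
[[1,3],[8,0],[27,12],[28,0]]
[[1,3],[8,0],[27,12],[28,13],[31,0]]
[[1,3],[8,0],[27,12],[28,13],[31,8],[34,0]]
[[1,3],[12,0],[27,12],[28,13],[31,8],[34,0]]
[[1,10],[17,0],[27,12],[28,13],[31,8],[34,0]]
[[1,10],[7,20],[10,10],[17,0],[27,12],[28,13],[31,8],[34,0]]
[[1,10],[7,20],[10,10],[17,0],[27,12],[28,13],[31,8],[34,1],[45,0]]
[[1,10],[7,20],[10,13],[12,10],[17,0],[27,12],[28,13],[31,8],[34,1],[45,0]]
[[1,10],[7,20],[10,13],[17,0],[27,12],[28,13],[31,8],[34,1],[45,0]]
[[1,10],[7,20],[10,13],[17,0],[27,12],[28,13],[31,8],[34,1],[45,0]]
[[1,10],[7,20],[10,13],[17,0],[27,12],[28,13],[31,8],[35,1],[45,0]]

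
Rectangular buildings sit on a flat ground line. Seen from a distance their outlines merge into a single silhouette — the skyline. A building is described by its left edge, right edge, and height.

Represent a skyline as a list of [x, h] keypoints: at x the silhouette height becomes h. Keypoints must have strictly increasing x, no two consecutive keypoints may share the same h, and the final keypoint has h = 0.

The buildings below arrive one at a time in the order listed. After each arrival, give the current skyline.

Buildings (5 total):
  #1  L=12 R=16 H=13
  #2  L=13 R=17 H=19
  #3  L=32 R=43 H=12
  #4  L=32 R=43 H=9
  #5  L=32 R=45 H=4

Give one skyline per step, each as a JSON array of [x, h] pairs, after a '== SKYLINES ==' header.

== SKYLINES ==
[[12,13],[16,0]]
[[12,13],[13,19],[17,0]]
[[12,13],[13,19],[17,0],[32,12],[43,0]]
[[12,13],[13,19],[17,0],[32,12],[43,0]]
[[12,13],[13,19],[17,0],[32,12],[43,4],[45,0]]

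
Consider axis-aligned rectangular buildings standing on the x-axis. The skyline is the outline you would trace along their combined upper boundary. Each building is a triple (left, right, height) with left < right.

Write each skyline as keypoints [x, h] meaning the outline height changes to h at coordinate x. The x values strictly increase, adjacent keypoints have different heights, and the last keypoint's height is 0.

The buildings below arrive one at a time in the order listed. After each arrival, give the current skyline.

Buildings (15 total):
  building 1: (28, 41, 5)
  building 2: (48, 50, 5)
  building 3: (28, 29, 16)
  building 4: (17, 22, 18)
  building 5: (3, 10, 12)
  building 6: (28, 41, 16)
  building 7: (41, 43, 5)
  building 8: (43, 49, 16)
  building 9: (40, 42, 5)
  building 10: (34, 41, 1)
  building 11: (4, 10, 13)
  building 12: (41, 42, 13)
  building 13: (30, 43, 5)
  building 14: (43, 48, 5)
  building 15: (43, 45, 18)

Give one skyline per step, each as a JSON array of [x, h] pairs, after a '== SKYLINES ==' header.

== SKYLINES ==
[[28,5],[41,0]]
[[28,5],[41,0],[48,5],[50,0]]
[[28,16],[29,5],[41,0],[48,5],[50,0]]
[[17,18],[22,0],[28,16],[29,5],[41,0],[48,5],[50,0]]
[[3,12],[10,0],[17,18],[22,0],[28,16],[29,5],[41,0],[48,5],[50,0]]
[[3,12],[10,0],[17,18],[22,0],[28,16],[41,0],[48,5],[50,0]]
[[3,12],[10,0],[17,18],[22,0],[28,16],[41,5],[43,0],[48,5],[50,0]]
[[3,12],[10,0],[17,18],[22,0],[28,16],[41,5],[43,16],[49,5],[50,0]]
[[3,12],[10,0],[17,18],[22,0],[28,16],[41,5],[43,16],[49,5],[50,0]]
[[3,12],[10,0],[17,18],[22,0],[28,16],[41,5],[43,16],[49,5],[50,0]]
[[3,12],[4,13],[10,0],[17,18],[22,0],[28,16],[41,5],[43,16],[49,5],[50,0]]
[[3,12],[4,13],[10,0],[17,18],[22,0],[28,16],[41,13],[42,5],[43,16],[49,5],[50,0]]
[[3,12],[4,13],[10,0],[17,18],[22,0],[28,16],[41,13],[42,5],[43,16],[49,5],[50,0]]
[[3,12],[4,13],[10,0],[17,18],[22,0],[28,16],[41,13],[42,5],[43,16],[49,5],[50,0]]
[[3,12],[4,13],[10,0],[17,18],[22,0],[28,16],[41,13],[42,5],[43,18],[45,16],[49,5],[50,0]]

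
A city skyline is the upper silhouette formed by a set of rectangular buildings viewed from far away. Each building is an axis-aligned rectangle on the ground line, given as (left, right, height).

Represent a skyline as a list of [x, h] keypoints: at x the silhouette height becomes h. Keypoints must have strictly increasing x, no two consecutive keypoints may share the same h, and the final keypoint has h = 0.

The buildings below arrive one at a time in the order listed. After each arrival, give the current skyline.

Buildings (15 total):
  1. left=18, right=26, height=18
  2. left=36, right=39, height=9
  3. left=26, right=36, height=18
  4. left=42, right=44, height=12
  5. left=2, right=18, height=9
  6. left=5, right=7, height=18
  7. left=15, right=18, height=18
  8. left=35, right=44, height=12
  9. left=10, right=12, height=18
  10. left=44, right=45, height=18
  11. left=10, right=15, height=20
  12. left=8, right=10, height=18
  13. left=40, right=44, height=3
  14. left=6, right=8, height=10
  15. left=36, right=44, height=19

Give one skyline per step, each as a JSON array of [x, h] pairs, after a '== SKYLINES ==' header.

== SKYLINES ==
[[18,18],[26,0]]
[[18,18],[26,0],[36,9],[39,0]]
[[18,18],[36,9],[39,0]]
[[18,18],[36,9],[39,0],[42,12],[44,0]]
[[2,9],[18,18],[36,9],[39,0],[42,12],[44,0]]
[[2,9],[5,18],[7,9],[18,18],[36,9],[39,0],[42,12],[44,0]]
[[2,9],[5,18],[7,9],[15,18],[36,9],[39,0],[42,12],[44,0]]
[[2,9],[5,18],[7,9],[15,18],[36,12],[44,0]]
[[2,9],[5,18],[7,9],[10,18],[12,9],[15,18],[36,12],[44,0]]
[[2,9],[5,18],[7,9],[10,18],[12,9],[15,18],[36,12],[44,18],[45,0]]
[[2,9],[5,18],[7,9],[10,20],[15,18],[36,12],[44,18],[45,0]]
[[2,9],[5,18],[7,9],[8,18],[10,20],[15,18],[36,12],[44,18],[45,0]]
[[2,9],[5,18],[7,9],[8,18],[10,20],[15,18],[36,12],[44,18],[45,0]]
[[2,9],[5,18],[7,10],[8,18],[10,20],[15,18],[36,12],[44,18],[45,0]]
[[2,9],[5,18],[7,10],[8,18],[10,20],[15,18],[36,19],[44,18],[45,0]]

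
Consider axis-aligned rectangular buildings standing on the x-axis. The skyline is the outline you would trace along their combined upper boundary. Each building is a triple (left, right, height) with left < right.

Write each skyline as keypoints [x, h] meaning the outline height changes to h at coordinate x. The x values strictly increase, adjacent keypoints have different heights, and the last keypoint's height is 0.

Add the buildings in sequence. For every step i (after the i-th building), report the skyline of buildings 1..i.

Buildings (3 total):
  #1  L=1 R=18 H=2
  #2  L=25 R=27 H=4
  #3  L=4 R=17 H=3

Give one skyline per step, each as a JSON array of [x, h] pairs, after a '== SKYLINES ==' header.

== SKYLINES ==
[[1,2],[18,0]]
[[1,2],[18,0],[25,4],[27,0]]
[[1,2],[4,3],[17,2],[18,0],[25,4],[27,0]]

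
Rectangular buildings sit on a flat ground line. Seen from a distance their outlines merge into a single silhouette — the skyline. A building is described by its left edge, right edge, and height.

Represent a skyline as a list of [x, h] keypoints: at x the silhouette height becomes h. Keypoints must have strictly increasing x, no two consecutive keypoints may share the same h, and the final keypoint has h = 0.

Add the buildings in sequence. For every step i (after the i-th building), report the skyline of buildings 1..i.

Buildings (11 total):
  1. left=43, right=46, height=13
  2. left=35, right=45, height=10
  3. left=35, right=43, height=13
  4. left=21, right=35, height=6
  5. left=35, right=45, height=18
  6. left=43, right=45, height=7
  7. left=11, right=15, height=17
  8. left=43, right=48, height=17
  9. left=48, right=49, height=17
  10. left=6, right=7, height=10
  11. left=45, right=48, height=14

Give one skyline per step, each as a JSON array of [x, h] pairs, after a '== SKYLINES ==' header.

== SKYLINES ==
[[43,13],[46,0]]
[[35,10],[43,13],[46,0]]
[[35,13],[46,0]]
[[21,6],[35,13],[46,0]]
[[21,6],[35,18],[45,13],[46,0]]
[[21,6],[35,18],[45,13],[46,0]]
[[11,17],[15,0],[21,6],[35,18],[45,13],[46,0]]
[[11,17],[15,0],[21,6],[35,18],[45,17],[48,0]]
[[11,17],[15,0],[21,6],[35,18],[45,17],[49,0]]
[[6,10],[7,0],[11,17],[15,0],[21,6],[35,18],[45,17],[49,0]]
[[6,10],[7,0],[11,17],[15,0],[21,6],[35,18],[45,17],[49,0]]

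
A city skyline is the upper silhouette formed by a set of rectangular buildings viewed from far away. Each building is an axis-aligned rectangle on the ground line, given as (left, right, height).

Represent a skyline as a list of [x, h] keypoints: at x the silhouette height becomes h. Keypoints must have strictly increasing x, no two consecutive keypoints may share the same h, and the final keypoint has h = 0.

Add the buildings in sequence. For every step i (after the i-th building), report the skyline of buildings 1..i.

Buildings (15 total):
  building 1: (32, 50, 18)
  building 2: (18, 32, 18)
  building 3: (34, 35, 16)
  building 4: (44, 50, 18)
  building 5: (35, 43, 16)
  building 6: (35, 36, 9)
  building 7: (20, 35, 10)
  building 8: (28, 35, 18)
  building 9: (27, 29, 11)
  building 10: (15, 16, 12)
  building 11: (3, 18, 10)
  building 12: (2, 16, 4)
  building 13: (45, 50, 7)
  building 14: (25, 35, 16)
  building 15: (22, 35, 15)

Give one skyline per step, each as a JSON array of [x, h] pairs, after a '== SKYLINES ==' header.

== SKYLINES ==
[[32,18],[50,0]]
[[18,18],[50,0]]
[[18,18],[50,0]]
[[18,18],[50,0]]
[[18,18],[50,0]]
[[18,18],[50,0]]
[[18,18],[50,0]]
[[18,18],[50,0]]
[[18,18],[50,0]]
[[15,12],[16,0],[18,18],[50,0]]
[[3,10],[15,12],[16,10],[18,18],[50,0]]
[[2,4],[3,10],[15,12],[16,10],[18,18],[50,0]]
[[2,4],[3,10],[15,12],[16,10],[18,18],[50,0]]
[[2,4],[3,10],[15,12],[16,10],[18,18],[50,0]]
[[2,4],[3,10],[15,12],[16,10],[18,18],[50,0]]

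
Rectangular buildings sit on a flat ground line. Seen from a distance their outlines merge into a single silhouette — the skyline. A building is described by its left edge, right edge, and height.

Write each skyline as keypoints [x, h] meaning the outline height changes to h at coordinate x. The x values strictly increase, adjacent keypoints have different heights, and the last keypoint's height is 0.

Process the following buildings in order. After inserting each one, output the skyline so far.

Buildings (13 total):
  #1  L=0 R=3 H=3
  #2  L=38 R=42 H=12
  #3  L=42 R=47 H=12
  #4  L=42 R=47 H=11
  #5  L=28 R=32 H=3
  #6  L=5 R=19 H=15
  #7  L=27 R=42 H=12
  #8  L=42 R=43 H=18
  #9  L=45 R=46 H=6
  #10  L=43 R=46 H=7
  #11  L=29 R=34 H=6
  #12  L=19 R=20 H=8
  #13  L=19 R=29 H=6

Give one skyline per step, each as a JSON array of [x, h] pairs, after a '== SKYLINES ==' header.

== SKYLINES ==
[[0,3],[3,0]]
[[0,3],[3,0],[38,12],[42,0]]
[[0,3],[3,0],[38,12],[47,0]]
[[0,3],[3,0],[38,12],[47,0]]
[[0,3],[3,0],[28,3],[32,0],[38,12],[47,0]]
[[0,3],[3,0],[5,15],[19,0],[28,3],[32,0],[38,12],[47,0]]
[[0,3],[3,0],[5,15],[19,0],[27,12],[47,0]]
[[0,3],[3,0],[5,15],[19,0],[27,12],[42,18],[43,12],[47,0]]
[[0,3],[3,0],[5,15],[19,0],[27,12],[42,18],[43,12],[47,0]]
[[0,3],[3,0],[5,15],[19,0],[27,12],[42,18],[43,12],[47,0]]
[[0,3],[3,0],[5,15],[19,0],[27,12],[42,18],[43,12],[47,0]]
[[0,3],[3,0],[5,15],[19,8],[20,0],[27,12],[42,18],[43,12],[47,0]]
[[0,3],[3,0],[5,15],[19,8],[20,6],[27,12],[42,18],[43,12],[47,0]]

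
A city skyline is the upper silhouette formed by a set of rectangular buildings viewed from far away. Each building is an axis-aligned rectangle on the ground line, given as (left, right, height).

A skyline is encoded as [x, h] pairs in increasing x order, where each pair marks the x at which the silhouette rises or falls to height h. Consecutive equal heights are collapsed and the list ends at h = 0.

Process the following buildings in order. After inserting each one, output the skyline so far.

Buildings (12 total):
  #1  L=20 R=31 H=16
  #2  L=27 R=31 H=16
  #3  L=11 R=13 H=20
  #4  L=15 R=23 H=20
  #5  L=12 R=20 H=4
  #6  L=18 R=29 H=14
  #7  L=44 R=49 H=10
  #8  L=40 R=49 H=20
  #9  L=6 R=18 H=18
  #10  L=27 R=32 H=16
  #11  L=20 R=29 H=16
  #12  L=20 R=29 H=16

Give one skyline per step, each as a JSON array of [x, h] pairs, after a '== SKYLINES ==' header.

== SKYLINES ==
[[20,16],[31,0]]
[[20,16],[31,0]]
[[11,20],[13,0],[20,16],[31,0]]
[[11,20],[13,0],[15,20],[23,16],[31,0]]
[[11,20],[13,4],[15,20],[23,16],[31,0]]
[[11,20],[13,4],[15,20],[23,16],[31,0]]
[[11,20],[13,4],[15,20],[23,16],[31,0],[44,10],[49,0]]
[[11,20],[13,4],[15,20],[23,16],[31,0],[40,20],[49,0]]
[[6,18],[11,20],[13,18],[15,20],[23,16],[31,0],[40,20],[49,0]]
[[6,18],[11,20],[13,18],[15,20],[23,16],[32,0],[40,20],[49,0]]
[[6,18],[11,20],[13,18],[15,20],[23,16],[32,0],[40,20],[49,0]]
[[6,18],[11,20],[13,18],[15,20],[23,16],[32,0],[40,20],[49,0]]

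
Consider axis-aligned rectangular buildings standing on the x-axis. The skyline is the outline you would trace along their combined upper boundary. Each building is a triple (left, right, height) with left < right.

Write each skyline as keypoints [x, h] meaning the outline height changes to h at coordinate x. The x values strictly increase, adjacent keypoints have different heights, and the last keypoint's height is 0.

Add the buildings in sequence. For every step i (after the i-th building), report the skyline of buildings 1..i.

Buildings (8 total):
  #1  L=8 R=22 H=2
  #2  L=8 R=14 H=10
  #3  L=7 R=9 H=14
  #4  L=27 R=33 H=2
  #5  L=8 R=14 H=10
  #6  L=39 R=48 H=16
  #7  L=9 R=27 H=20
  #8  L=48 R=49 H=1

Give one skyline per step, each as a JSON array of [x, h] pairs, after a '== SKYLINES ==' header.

== SKYLINES ==
[[8,2],[22,0]]
[[8,10],[14,2],[22,0]]
[[7,14],[9,10],[14,2],[22,0]]
[[7,14],[9,10],[14,2],[22,0],[27,2],[33,0]]
[[7,14],[9,10],[14,2],[22,0],[27,2],[33,0]]
[[7,14],[9,10],[14,2],[22,0],[27,2],[33,0],[39,16],[48,0]]
[[7,14],[9,20],[27,2],[33,0],[39,16],[48,0]]
[[7,14],[9,20],[27,2],[33,0],[39,16],[48,1],[49,0]]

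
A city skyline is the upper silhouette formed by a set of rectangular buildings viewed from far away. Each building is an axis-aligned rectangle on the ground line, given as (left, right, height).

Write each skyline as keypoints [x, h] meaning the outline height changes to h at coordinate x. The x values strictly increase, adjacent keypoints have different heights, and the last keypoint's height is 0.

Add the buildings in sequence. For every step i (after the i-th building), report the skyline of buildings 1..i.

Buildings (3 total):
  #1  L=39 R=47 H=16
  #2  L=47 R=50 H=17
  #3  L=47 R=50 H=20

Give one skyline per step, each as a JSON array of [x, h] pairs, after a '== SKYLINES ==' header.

== SKYLINES ==
[[39,16],[47,0]]
[[39,16],[47,17],[50,0]]
[[39,16],[47,20],[50,0]]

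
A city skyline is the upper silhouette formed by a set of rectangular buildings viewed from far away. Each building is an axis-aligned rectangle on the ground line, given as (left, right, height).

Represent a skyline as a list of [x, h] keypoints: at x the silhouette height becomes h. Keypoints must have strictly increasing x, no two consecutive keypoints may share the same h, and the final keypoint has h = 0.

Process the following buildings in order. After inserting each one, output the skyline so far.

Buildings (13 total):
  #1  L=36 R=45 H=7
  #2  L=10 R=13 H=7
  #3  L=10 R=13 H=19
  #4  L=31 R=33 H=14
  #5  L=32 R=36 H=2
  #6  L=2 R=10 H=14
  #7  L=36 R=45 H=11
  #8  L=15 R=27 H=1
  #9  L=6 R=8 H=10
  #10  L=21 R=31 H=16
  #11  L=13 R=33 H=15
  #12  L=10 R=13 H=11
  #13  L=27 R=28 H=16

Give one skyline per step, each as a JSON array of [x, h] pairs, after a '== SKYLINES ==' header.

== SKYLINES ==
[[36,7],[45,0]]
[[10,7],[13,0],[36,7],[45,0]]
[[10,19],[13,0],[36,7],[45,0]]
[[10,19],[13,0],[31,14],[33,0],[36,7],[45,0]]
[[10,19],[13,0],[31,14],[33,2],[36,7],[45,0]]
[[2,14],[10,19],[13,0],[31,14],[33,2],[36,7],[45,0]]
[[2,14],[10,19],[13,0],[31,14],[33,2],[36,11],[45,0]]
[[2,14],[10,19],[13,0],[15,1],[27,0],[31,14],[33,2],[36,11],[45,0]]
[[2,14],[10,19],[13,0],[15,1],[27,0],[31,14],[33,2],[36,11],[45,0]]
[[2,14],[10,19],[13,0],[15,1],[21,16],[31,14],[33,2],[36,11],[45,0]]
[[2,14],[10,19],[13,15],[21,16],[31,15],[33,2],[36,11],[45,0]]
[[2,14],[10,19],[13,15],[21,16],[31,15],[33,2],[36,11],[45,0]]
[[2,14],[10,19],[13,15],[21,16],[31,15],[33,2],[36,11],[45,0]]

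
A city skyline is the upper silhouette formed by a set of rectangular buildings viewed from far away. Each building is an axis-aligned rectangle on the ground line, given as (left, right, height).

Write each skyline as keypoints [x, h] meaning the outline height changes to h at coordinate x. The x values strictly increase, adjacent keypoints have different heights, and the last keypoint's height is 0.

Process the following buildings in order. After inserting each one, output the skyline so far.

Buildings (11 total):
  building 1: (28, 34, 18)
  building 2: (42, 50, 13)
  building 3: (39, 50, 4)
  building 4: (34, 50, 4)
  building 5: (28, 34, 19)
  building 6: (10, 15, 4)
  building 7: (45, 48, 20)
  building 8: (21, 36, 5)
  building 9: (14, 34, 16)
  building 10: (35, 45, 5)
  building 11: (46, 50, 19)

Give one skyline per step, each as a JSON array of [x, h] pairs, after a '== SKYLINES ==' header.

== SKYLINES ==
[[28,18],[34,0]]
[[28,18],[34,0],[42,13],[50,0]]
[[28,18],[34,0],[39,4],[42,13],[50,0]]
[[28,18],[34,4],[42,13],[50,0]]
[[28,19],[34,4],[42,13],[50,0]]
[[10,4],[15,0],[28,19],[34,4],[42,13],[50,0]]
[[10,4],[15,0],[28,19],[34,4],[42,13],[45,20],[48,13],[50,0]]
[[10,4],[15,0],[21,5],[28,19],[34,5],[36,4],[42,13],[45,20],[48,13],[50,0]]
[[10,4],[14,16],[28,19],[34,5],[36,4],[42,13],[45,20],[48,13],[50,0]]
[[10,4],[14,16],[28,19],[34,5],[42,13],[45,20],[48,13],[50,0]]
[[10,4],[14,16],[28,19],[34,5],[42,13],[45,20],[48,19],[50,0]]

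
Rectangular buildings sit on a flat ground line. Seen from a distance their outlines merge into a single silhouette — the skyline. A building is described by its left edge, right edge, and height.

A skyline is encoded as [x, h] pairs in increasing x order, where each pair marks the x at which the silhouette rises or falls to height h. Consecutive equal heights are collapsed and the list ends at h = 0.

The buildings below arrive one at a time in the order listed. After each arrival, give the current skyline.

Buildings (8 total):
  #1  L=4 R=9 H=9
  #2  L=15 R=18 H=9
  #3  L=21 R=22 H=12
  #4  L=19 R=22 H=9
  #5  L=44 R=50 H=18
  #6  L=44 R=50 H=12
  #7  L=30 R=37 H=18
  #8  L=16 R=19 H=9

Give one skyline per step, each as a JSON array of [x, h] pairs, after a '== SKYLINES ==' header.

== SKYLINES ==
[[4,9],[9,0]]
[[4,9],[9,0],[15,9],[18,0]]
[[4,9],[9,0],[15,9],[18,0],[21,12],[22,0]]
[[4,9],[9,0],[15,9],[18,0],[19,9],[21,12],[22,0]]
[[4,9],[9,0],[15,9],[18,0],[19,9],[21,12],[22,0],[44,18],[50,0]]
[[4,9],[9,0],[15,9],[18,0],[19,9],[21,12],[22,0],[44,18],[50,0]]
[[4,9],[9,0],[15,9],[18,0],[19,9],[21,12],[22,0],[30,18],[37,0],[44,18],[50,0]]
[[4,9],[9,0],[15,9],[21,12],[22,0],[30,18],[37,0],[44,18],[50,0]]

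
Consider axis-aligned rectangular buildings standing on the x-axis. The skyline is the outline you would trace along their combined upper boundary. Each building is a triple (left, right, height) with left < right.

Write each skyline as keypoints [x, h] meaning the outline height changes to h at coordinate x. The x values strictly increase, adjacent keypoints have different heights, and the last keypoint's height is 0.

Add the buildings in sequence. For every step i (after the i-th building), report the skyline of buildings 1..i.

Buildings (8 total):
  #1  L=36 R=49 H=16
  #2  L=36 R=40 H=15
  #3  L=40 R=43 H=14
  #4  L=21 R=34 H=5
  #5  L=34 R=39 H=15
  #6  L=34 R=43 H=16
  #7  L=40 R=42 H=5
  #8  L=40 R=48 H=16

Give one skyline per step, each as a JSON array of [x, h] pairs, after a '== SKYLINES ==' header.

== SKYLINES ==
[[36,16],[49,0]]
[[36,16],[49,0]]
[[36,16],[49,0]]
[[21,5],[34,0],[36,16],[49,0]]
[[21,5],[34,15],[36,16],[49,0]]
[[21,5],[34,16],[49,0]]
[[21,5],[34,16],[49,0]]
[[21,5],[34,16],[49,0]]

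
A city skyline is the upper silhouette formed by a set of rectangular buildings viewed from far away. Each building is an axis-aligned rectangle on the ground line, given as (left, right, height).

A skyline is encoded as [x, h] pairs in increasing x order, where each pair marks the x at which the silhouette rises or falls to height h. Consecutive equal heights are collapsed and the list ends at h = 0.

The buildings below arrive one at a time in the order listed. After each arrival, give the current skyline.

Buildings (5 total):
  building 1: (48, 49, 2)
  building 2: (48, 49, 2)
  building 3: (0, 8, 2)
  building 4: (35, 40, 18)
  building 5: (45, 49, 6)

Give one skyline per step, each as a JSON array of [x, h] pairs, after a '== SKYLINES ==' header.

== SKYLINES ==
[[48,2],[49,0]]
[[48,2],[49,0]]
[[0,2],[8,0],[48,2],[49,0]]
[[0,2],[8,0],[35,18],[40,0],[48,2],[49,0]]
[[0,2],[8,0],[35,18],[40,0],[45,6],[49,0]]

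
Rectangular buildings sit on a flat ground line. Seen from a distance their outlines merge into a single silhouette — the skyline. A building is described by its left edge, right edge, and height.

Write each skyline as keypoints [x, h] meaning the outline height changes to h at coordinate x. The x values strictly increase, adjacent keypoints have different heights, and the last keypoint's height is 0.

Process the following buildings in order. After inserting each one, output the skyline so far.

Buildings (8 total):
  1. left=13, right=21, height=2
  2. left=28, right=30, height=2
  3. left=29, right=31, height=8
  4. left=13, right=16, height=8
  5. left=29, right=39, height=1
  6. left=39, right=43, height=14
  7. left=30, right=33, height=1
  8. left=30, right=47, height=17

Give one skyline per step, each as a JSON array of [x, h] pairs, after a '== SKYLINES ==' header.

== SKYLINES ==
[[13,2],[21,0]]
[[13,2],[21,0],[28,2],[30,0]]
[[13,2],[21,0],[28,2],[29,8],[31,0]]
[[13,8],[16,2],[21,0],[28,2],[29,8],[31,0]]
[[13,8],[16,2],[21,0],[28,2],[29,8],[31,1],[39,0]]
[[13,8],[16,2],[21,0],[28,2],[29,8],[31,1],[39,14],[43,0]]
[[13,8],[16,2],[21,0],[28,2],[29,8],[31,1],[39,14],[43,0]]
[[13,8],[16,2],[21,0],[28,2],[29,8],[30,17],[47,0]]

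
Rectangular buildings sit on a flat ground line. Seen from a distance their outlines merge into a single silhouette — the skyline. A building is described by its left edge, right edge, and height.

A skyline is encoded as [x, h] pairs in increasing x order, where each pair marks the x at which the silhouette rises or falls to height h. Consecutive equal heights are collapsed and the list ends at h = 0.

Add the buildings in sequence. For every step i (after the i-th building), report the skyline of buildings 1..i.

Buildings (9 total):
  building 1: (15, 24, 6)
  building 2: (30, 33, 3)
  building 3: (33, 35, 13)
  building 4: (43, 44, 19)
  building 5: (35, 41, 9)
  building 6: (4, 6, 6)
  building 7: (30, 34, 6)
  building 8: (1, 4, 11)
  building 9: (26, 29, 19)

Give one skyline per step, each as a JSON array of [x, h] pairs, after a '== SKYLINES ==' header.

== SKYLINES ==
[[15,6],[24,0]]
[[15,6],[24,0],[30,3],[33,0]]
[[15,6],[24,0],[30,3],[33,13],[35,0]]
[[15,6],[24,0],[30,3],[33,13],[35,0],[43,19],[44,0]]
[[15,6],[24,0],[30,3],[33,13],[35,9],[41,0],[43,19],[44,0]]
[[4,6],[6,0],[15,6],[24,0],[30,3],[33,13],[35,9],[41,0],[43,19],[44,0]]
[[4,6],[6,0],[15,6],[24,0],[30,6],[33,13],[35,9],[41,0],[43,19],[44,0]]
[[1,11],[4,6],[6,0],[15,6],[24,0],[30,6],[33,13],[35,9],[41,0],[43,19],[44,0]]
[[1,11],[4,6],[6,0],[15,6],[24,0],[26,19],[29,0],[30,6],[33,13],[35,9],[41,0],[43,19],[44,0]]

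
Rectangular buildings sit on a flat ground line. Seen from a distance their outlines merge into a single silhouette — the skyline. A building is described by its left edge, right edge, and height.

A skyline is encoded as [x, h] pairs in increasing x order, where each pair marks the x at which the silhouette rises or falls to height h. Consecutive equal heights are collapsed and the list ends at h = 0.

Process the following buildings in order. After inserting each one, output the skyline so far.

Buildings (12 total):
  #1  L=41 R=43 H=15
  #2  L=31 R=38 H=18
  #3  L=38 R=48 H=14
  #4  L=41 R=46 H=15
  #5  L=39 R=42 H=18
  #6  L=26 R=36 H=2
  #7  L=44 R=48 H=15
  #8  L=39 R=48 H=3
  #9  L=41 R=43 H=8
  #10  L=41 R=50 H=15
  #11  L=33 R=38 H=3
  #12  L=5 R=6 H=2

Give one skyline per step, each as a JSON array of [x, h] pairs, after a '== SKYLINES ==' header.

== SKYLINES ==
[[41,15],[43,0]]
[[31,18],[38,0],[41,15],[43,0]]
[[31,18],[38,14],[41,15],[43,14],[48,0]]
[[31,18],[38,14],[41,15],[46,14],[48,0]]
[[31,18],[38,14],[39,18],[42,15],[46,14],[48,0]]
[[26,2],[31,18],[38,14],[39,18],[42,15],[46,14],[48,0]]
[[26,2],[31,18],[38,14],[39,18],[42,15],[48,0]]
[[26,2],[31,18],[38,14],[39,18],[42,15],[48,0]]
[[26,2],[31,18],[38,14],[39,18],[42,15],[48,0]]
[[26,2],[31,18],[38,14],[39,18],[42,15],[50,0]]
[[26,2],[31,18],[38,14],[39,18],[42,15],[50,0]]
[[5,2],[6,0],[26,2],[31,18],[38,14],[39,18],[42,15],[50,0]]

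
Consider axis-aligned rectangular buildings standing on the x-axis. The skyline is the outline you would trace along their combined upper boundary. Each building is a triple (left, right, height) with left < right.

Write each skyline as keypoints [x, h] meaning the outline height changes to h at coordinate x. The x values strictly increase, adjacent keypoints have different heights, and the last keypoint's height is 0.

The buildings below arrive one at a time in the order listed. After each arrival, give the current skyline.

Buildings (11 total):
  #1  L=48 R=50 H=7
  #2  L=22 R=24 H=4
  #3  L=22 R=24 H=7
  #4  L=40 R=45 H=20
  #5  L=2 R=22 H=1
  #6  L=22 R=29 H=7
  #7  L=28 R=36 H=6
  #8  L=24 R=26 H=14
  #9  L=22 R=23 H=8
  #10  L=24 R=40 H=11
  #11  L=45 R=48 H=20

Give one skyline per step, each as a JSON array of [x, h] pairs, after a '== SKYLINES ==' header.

== SKYLINES ==
[[48,7],[50,0]]
[[22,4],[24,0],[48,7],[50,0]]
[[22,7],[24,0],[48,7],[50,0]]
[[22,7],[24,0],[40,20],[45,0],[48,7],[50,0]]
[[2,1],[22,7],[24,0],[40,20],[45,0],[48,7],[50,0]]
[[2,1],[22,7],[29,0],[40,20],[45,0],[48,7],[50,0]]
[[2,1],[22,7],[29,6],[36,0],[40,20],[45,0],[48,7],[50,0]]
[[2,1],[22,7],[24,14],[26,7],[29,6],[36,0],[40,20],[45,0],[48,7],[50,0]]
[[2,1],[22,8],[23,7],[24,14],[26,7],[29,6],[36,0],[40,20],[45,0],[48,7],[50,0]]
[[2,1],[22,8],[23,7],[24,14],[26,11],[40,20],[45,0],[48,7],[50,0]]
[[2,1],[22,8],[23,7],[24,14],[26,11],[40,20],[48,7],[50,0]]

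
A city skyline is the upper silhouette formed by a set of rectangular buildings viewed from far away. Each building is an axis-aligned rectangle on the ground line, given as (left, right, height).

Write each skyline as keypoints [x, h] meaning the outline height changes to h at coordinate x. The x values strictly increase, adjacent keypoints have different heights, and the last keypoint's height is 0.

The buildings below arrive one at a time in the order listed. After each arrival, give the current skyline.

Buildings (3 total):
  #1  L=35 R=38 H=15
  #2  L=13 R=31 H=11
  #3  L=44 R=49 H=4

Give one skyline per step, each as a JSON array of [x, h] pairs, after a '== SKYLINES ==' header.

== SKYLINES ==
[[35,15],[38,0]]
[[13,11],[31,0],[35,15],[38,0]]
[[13,11],[31,0],[35,15],[38,0],[44,4],[49,0]]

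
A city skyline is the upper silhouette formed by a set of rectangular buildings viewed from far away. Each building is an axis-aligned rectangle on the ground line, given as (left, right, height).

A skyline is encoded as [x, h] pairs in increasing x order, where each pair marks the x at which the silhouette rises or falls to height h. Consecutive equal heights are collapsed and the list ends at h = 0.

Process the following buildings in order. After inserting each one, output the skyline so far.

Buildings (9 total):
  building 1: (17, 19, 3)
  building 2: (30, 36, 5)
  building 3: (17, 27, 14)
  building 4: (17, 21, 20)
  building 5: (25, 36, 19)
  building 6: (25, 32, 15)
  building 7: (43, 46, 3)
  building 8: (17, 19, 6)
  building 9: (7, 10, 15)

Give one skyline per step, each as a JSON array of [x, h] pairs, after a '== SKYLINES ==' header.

== SKYLINES ==
[[17,3],[19,0]]
[[17,3],[19,0],[30,5],[36,0]]
[[17,14],[27,0],[30,5],[36,0]]
[[17,20],[21,14],[27,0],[30,5],[36,0]]
[[17,20],[21,14],[25,19],[36,0]]
[[17,20],[21,14],[25,19],[36,0]]
[[17,20],[21,14],[25,19],[36,0],[43,3],[46,0]]
[[17,20],[21,14],[25,19],[36,0],[43,3],[46,0]]
[[7,15],[10,0],[17,20],[21,14],[25,19],[36,0],[43,3],[46,0]]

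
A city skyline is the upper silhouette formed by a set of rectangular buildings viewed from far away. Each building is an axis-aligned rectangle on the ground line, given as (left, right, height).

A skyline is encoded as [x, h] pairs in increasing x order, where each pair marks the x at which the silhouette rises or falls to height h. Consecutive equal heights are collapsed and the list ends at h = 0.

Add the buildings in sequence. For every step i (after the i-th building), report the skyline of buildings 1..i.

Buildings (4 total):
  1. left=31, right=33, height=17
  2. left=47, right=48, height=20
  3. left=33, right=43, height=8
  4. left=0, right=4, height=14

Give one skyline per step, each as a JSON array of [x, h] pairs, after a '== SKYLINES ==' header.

== SKYLINES ==
[[31,17],[33,0]]
[[31,17],[33,0],[47,20],[48,0]]
[[31,17],[33,8],[43,0],[47,20],[48,0]]
[[0,14],[4,0],[31,17],[33,8],[43,0],[47,20],[48,0]]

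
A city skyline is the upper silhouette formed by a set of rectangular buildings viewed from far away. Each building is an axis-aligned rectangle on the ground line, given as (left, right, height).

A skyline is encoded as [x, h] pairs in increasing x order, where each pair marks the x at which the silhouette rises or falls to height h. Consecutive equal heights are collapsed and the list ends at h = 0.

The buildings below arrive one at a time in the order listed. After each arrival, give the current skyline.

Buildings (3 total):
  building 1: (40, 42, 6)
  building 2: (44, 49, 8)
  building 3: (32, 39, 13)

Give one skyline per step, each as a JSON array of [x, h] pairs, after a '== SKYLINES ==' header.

== SKYLINES ==
[[40,6],[42,0]]
[[40,6],[42,0],[44,8],[49,0]]
[[32,13],[39,0],[40,6],[42,0],[44,8],[49,0]]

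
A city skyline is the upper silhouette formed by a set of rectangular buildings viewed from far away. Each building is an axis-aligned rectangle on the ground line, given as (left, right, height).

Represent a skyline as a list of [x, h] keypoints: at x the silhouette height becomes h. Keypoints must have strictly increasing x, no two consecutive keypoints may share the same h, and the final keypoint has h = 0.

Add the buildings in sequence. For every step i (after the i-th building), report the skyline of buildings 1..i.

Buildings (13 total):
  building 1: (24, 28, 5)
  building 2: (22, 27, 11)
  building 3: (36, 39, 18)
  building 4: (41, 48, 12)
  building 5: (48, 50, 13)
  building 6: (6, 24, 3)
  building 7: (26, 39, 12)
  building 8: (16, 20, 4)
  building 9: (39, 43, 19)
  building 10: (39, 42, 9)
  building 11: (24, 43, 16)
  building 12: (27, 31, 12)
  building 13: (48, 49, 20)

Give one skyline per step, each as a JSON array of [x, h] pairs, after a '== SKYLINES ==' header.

== SKYLINES ==
[[24,5],[28,0]]
[[22,11],[27,5],[28,0]]
[[22,11],[27,5],[28,0],[36,18],[39,0]]
[[22,11],[27,5],[28,0],[36,18],[39,0],[41,12],[48,0]]
[[22,11],[27,5],[28,0],[36,18],[39,0],[41,12],[48,13],[50,0]]
[[6,3],[22,11],[27,5],[28,0],[36,18],[39,0],[41,12],[48,13],[50,0]]
[[6,3],[22,11],[26,12],[36,18],[39,0],[41,12],[48,13],[50,0]]
[[6,3],[16,4],[20,3],[22,11],[26,12],[36,18],[39,0],[41,12],[48,13],[50,0]]
[[6,3],[16,4],[20,3],[22,11],[26,12],[36,18],[39,19],[43,12],[48,13],[50,0]]
[[6,3],[16,4],[20,3],[22,11],[26,12],[36,18],[39,19],[43,12],[48,13],[50,0]]
[[6,3],[16,4],[20,3],[22,11],[24,16],[36,18],[39,19],[43,12],[48,13],[50,0]]
[[6,3],[16,4],[20,3],[22,11],[24,16],[36,18],[39,19],[43,12],[48,13],[50,0]]
[[6,3],[16,4],[20,3],[22,11],[24,16],[36,18],[39,19],[43,12],[48,20],[49,13],[50,0]]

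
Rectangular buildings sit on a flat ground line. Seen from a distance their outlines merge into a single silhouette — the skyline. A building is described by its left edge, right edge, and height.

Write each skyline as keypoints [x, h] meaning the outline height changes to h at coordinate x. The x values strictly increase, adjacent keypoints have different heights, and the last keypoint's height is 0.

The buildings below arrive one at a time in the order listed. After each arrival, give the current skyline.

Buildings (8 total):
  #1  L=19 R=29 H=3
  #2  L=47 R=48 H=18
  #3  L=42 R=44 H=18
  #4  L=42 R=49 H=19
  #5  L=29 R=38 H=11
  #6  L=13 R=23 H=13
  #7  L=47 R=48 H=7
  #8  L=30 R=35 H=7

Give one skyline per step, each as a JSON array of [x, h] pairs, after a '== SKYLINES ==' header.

== SKYLINES ==
[[19,3],[29,0]]
[[19,3],[29,0],[47,18],[48,0]]
[[19,3],[29,0],[42,18],[44,0],[47,18],[48,0]]
[[19,3],[29,0],[42,19],[49,0]]
[[19,3],[29,11],[38,0],[42,19],[49,0]]
[[13,13],[23,3],[29,11],[38,0],[42,19],[49,0]]
[[13,13],[23,3],[29,11],[38,0],[42,19],[49,0]]
[[13,13],[23,3],[29,11],[38,0],[42,19],[49,0]]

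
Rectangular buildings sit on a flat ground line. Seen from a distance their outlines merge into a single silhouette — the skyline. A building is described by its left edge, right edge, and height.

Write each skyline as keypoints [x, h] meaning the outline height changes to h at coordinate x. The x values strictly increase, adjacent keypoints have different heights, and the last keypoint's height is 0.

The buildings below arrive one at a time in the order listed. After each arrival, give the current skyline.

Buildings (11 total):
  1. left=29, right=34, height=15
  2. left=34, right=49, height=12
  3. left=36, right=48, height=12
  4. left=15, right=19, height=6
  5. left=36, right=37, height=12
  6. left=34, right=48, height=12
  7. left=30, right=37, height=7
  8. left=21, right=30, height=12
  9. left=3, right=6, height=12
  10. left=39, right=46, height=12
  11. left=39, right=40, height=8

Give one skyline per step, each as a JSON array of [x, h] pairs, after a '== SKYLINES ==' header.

== SKYLINES ==
[[29,15],[34,0]]
[[29,15],[34,12],[49,0]]
[[29,15],[34,12],[49,0]]
[[15,6],[19,0],[29,15],[34,12],[49,0]]
[[15,6],[19,0],[29,15],[34,12],[49,0]]
[[15,6],[19,0],[29,15],[34,12],[49,0]]
[[15,6],[19,0],[29,15],[34,12],[49,0]]
[[15,6],[19,0],[21,12],[29,15],[34,12],[49,0]]
[[3,12],[6,0],[15,6],[19,0],[21,12],[29,15],[34,12],[49,0]]
[[3,12],[6,0],[15,6],[19,0],[21,12],[29,15],[34,12],[49,0]]
[[3,12],[6,0],[15,6],[19,0],[21,12],[29,15],[34,12],[49,0]]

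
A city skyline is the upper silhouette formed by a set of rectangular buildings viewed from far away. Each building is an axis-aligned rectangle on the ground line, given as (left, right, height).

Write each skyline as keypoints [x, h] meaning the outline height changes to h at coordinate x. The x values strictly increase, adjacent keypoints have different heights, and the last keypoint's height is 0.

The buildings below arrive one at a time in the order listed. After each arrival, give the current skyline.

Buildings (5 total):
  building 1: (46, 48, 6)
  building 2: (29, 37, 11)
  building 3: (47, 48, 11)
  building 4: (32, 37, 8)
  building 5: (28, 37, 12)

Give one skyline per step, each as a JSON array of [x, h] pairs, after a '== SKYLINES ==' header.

== SKYLINES ==
[[46,6],[48,0]]
[[29,11],[37,0],[46,6],[48,0]]
[[29,11],[37,0],[46,6],[47,11],[48,0]]
[[29,11],[37,0],[46,6],[47,11],[48,0]]
[[28,12],[37,0],[46,6],[47,11],[48,0]]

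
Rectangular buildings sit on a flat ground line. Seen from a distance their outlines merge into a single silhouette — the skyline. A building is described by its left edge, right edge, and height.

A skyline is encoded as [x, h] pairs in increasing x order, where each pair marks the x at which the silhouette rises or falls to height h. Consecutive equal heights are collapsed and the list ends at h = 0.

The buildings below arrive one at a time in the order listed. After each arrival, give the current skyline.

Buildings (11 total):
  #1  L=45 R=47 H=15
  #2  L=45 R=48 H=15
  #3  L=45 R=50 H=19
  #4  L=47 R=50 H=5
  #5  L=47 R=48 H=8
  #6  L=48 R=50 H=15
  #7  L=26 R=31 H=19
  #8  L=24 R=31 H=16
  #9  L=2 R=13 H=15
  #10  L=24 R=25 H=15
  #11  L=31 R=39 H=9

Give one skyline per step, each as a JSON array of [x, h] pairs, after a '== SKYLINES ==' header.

== SKYLINES ==
[[45,15],[47,0]]
[[45,15],[48,0]]
[[45,19],[50,0]]
[[45,19],[50,0]]
[[45,19],[50,0]]
[[45,19],[50,0]]
[[26,19],[31,0],[45,19],[50,0]]
[[24,16],[26,19],[31,0],[45,19],[50,0]]
[[2,15],[13,0],[24,16],[26,19],[31,0],[45,19],[50,0]]
[[2,15],[13,0],[24,16],[26,19],[31,0],[45,19],[50,0]]
[[2,15],[13,0],[24,16],[26,19],[31,9],[39,0],[45,19],[50,0]]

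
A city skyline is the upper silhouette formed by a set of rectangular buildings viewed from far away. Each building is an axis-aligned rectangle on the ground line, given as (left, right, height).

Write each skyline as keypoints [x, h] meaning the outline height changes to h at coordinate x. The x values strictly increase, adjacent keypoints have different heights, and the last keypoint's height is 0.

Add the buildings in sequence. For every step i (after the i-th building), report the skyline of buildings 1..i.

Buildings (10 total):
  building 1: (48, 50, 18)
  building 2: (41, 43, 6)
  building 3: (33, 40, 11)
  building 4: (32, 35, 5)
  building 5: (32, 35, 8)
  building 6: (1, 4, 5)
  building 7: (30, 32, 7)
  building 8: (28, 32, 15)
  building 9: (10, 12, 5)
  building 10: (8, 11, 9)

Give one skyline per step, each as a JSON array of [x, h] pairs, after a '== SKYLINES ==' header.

== SKYLINES ==
[[48,18],[50,0]]
[[41,6],[43,0],[48,18],[50,0]]
[[33,11],[40,0],[41,6],[43,0],[48,18],[50,0]]
[[32,5],[33,11],[40,0],[41,6],[43,0],[48,18],[50,0]]
[[32,8],[33,11],[40,0],[41,6],[43,0],[48,18],[50,0]]
[[1,5],[4,0],[32,8],[33,11],[40,0],[41,6],[43,0],[48,18],[50,0]]
[[1,5],[4,0],[30,7],[32,8],[33,11],[40,0],[41,6],[43,0],[48,18],[50,0]]
[[1,5],[4,0],[28,15],[32,8],[33,11],[40,0],[41,6],[43,0],[48,18],[50,0]]
[[1,5],[4,0],[10,5],[12,0],[28,15],[32,8],[33,11],[40,0],[41,6],[43,0],[48,18],[50,0]]
[[1,5],[4,0],[8,9],[11,5],[12,0],[28,15],[32,8],[33,11],[40,0],[41,6],[43,0],[48,18],[50,0]]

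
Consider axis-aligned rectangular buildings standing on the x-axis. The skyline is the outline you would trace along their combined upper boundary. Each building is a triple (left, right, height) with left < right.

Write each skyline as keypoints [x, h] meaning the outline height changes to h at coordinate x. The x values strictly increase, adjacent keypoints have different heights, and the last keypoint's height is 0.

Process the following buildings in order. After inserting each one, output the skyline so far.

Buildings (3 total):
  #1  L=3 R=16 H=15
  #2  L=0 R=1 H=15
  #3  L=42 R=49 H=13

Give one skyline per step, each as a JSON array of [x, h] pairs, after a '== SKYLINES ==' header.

== SKYLINES ==
[[3,15],[16,0]]
[[0,15],[1,0],[3,15],[16,0]]
[[0,15],[1,0],[3,15],[16,0],[42,13],[49,0]]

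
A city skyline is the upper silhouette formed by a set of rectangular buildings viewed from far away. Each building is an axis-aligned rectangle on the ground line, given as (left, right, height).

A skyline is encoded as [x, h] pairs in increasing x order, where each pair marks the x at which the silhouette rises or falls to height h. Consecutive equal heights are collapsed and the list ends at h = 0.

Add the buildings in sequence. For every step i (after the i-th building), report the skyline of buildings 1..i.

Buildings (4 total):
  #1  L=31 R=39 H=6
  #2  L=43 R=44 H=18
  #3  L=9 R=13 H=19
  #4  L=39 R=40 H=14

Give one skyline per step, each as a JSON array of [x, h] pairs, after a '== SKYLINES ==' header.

== SKYLINES ==
[[31,6],[39,0]]
[[31,6],[39,0],[43,18],[44,0]]
[[9,19],[13,0],[31,6],[39,0],[43,18],[44,0]]
[[9,19],[13,0],[31,6],[39,14],[40,0],[43,18],[44,0]]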